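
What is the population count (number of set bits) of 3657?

6

3657 = 111001001001
Count the 1s: 1 + 1 + 1 + 1 + 1 + 1 = 6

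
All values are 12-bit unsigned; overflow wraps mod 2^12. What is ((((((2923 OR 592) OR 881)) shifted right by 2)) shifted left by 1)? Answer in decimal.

2923 = 101101101011
592 = 001001010000
→ OR → 101101111011 = 2939
881 = 001101110001
→ OR → 101101111011 = 2939
→ shifted right by 2 → 001011011110 = 734
→ shifted left by 1 (mod 2^12) → 010110111100 = 1468

1468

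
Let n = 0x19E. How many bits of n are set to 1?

0x19E = 110011110
Count the 1s: 1 + 1 + 1 + 1 + 1 + 1 = 6

6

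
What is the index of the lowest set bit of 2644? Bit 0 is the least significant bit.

2

2644 = 101001010100
Trailing zeros: 2, so the lowest set bit is bit 2 (value 4).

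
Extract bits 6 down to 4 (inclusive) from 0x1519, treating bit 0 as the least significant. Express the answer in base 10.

1

v = 01010100011001
Shift right by 4: 0101010001
Mask low 3 bits: 001 = 1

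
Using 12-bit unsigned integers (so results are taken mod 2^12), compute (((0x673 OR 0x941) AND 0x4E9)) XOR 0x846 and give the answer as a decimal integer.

3111

0x673 = 011001110011
0x941 = 100101000001
→ OR → 111101110011 = 3955
0x4E9 = 010011101001
→ AND → 010001100001 = 1121
0x846 = 100001000110
→ XOR → 110000100111 = 3111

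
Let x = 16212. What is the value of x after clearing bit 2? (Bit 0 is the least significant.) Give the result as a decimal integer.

x = 11111101010100
bit 2 is currently 1; clear it via x & ~(1 << 2) = x & ~4
→ 11111101010000 = 16208

16208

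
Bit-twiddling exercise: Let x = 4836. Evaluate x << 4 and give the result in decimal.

77376

4836 = 00001001011100100
shift left by 4 → 10010111001000000 = 77376
(equivalently, 4836 × 2^4 = 4836 × 16)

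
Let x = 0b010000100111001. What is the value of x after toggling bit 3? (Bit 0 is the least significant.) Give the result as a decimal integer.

x = 010000100111001
bit 3 is currently 1; toggle it via x ^ (1 << 3) = x ^ 8
→ 010000100110001 = 8497

8497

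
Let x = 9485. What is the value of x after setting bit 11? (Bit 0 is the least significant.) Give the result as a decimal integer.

11533

x = 10010100001101
bit 11 is currently 0; set it via x | (1 << 11) = x | 2048
→ 10110100001101 = 11533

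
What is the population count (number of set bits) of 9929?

9929 = 10011011001001
Count the 1s: 1 + 1 + 1 + 1 + 1 + 1 + 1 = 7

7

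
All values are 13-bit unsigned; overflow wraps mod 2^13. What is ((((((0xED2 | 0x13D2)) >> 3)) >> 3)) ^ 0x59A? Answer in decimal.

1509

0xED2 = 0111011010010
0x13D2 = 1001111010010
→ | → 1111111010010 = 8146
→ >> 3 → 0001111111010 = 1018
→ >> 3 → 0000001111111 = 127
0x59A = 0010110011010
→ ^ → 0010111100101 = 1509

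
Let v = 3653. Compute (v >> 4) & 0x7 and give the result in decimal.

4

v = 111001000101
Shift right by 4: 11100100
Mask low 3 bits: 100 = 4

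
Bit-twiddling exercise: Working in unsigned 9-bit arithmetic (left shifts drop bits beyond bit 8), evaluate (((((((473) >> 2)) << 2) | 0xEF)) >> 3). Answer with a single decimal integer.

63

473 = 111011001
→ >> 2 → 001110110 = 118
→ << 2 (mod 2^9) → 111011000 = 472
0xEF = 011101111
→ | → 111111111 = 511
→ >> 3 → 000111111 = 63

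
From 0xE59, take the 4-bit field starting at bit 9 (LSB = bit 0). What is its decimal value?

7

v = 0111001011001
Shift right by 9: 0111
Mask low 4 bits: 0111 = 7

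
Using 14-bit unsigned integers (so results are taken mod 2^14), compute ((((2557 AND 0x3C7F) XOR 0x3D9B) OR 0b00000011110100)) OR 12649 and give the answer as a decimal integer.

2557 = 00100111111101
0x3C7F = 11110001111111
→ AND → 00100001111101 = 2173
0x3D9B = 11110110011011
→ XOR → 11010111100110 = 13798
0b00000011110100 = 00000011110100
→ OR → 11010111110110 = 13814
12649 = 11000101101001
→ OR → 11010111111111 = 13823

13823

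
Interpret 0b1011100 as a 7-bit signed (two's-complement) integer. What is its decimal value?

-36

pattern = 1011100 (MSB is 1 ⇒ negative)
Invert: 0100011, add 1 → 0100100 = 36, so the value is -36.
(Equivalently: 92 - 2^7 = 92 - 128 = -36.)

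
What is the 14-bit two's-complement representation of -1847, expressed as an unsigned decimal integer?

14537

1847 in 14 bits: 00011100110111
Invert: 11100011001000
Add 1:  11100011001001 = 14537
(Check: 2^14 - 1847 = 16384 - 1847 = 14537.)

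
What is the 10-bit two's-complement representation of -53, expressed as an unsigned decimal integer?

53 in 10 bits: 0000110101
Invert: 1111001010
Add 1:  1111001011 = 971
(Check: 2^10 - 53 = 1024 - 53 = 971.)

971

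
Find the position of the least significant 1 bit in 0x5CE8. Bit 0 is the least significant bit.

3

0x5CE8 = 101110011101000
Trailing zeros: 3, so the lowest set bit is bit 3 (value 8).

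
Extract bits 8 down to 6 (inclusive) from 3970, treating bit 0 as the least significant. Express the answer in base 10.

6

v = 111110000010
Shift right by 6: 111110
Mask low 3 bits: 110 = 6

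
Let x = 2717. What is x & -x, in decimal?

x = 101010011101 = 2717
-x (two's complement) = …010101100011
AND   = 000000000001 = 1
(x & -x isolates the lowest set bit of x.)

1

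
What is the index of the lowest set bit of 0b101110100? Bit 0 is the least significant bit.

0b101110100 = 101110100
Trailing zeros: 2, so the lowest set bit is bit 2 (value 4).

2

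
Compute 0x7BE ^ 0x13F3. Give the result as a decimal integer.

5197

0x7BE = 0011110111110
0x13F3 = 1001111110011
XOR → 1010001001101 = 5197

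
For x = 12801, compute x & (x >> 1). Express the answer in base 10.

x = 11001000000001 = 12801
x>>1 = 01100100000000
AND  = 01000000000000 = 4096
(x & (x >> 1) has a 1 wherever x has two consecutive 1 bits.)

4096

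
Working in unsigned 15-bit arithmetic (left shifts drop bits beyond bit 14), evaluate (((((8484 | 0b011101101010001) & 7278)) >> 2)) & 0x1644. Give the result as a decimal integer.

1536

8484 = 010000100100100
0b011101101010001 = 011101101010001
→ | → 011101101110101 = 15221
7278 = 001110001101110
→ & → 001100001100100 = 6244
→ >> 2 → 000011000011001 = 1561
0x1644 = 001011001000100
→ & → 000011000000000 = 1536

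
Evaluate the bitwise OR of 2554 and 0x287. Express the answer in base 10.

2554 = 100111111010
0x287 = 001010000111
 OR → 101111111111 = 3071

3071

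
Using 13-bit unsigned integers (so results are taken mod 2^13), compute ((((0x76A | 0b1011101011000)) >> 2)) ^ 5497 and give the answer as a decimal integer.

0x76A = 0011101101010
0b1011101011000 = 1011101011000
→ | → 1011101111010 = 6010
→ >> 2 → 0010111011110 = 1502
5497 = 1010101111001
→ ^ → 1000010100111 = 4263

4263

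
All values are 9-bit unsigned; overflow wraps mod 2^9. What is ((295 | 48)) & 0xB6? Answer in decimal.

295 = 100100111
48 = 000110000
→ | → 100110111 = 311
0xB6 = 010110110
→ & → 000110110 = 54

54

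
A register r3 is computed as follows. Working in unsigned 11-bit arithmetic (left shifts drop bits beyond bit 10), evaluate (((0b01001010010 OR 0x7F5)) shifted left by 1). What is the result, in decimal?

0b01001010010 = 01001010010
0x7F5 = 11111110101
→ OR → 11111110111 = 2039
→ shifted left by 1 (mod 2^11) → 11111101110 = 2030

2030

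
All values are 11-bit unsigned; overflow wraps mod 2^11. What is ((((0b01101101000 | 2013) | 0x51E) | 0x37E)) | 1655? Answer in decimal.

2047

0b01101101000 = 01101101000
2013 = 11111011101
→ | → 11111111101 = 2045
0x51E = 10100011110
→ | → 11111111111 = 2047
0x37E = 01101111110
→ | → 11111111111 = 2047
1655 = 11001110111
→ | → 11111111111 = 2047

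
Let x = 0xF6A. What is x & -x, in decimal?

2

x = 111101101010 = 3946
-x (two's complement) = …000010010110
AND   = 000000000010 = 2
(x & -x isolates the lowest set bit of x.)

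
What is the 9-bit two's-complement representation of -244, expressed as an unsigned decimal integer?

244 in 9 bits: 011110100
Invert: 100001011
Add 1:  100001100 = 268
(Check: 2^9 - 244 = 512 - 244 = 268.)

268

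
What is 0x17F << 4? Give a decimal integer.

6128

0x17F = 0000101111111
shift left by 4 → 1011111110000 = 6128
(equivalently, 383 × 2^4 = 383 × 16)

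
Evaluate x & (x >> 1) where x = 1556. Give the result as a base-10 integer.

512

x = 11000010100 = 1556
x>>1 = 01100001010
AND  = 01000000000 = 512
(x & (x >> 1) has a 1 wherever x has two consecutive 1 bits.)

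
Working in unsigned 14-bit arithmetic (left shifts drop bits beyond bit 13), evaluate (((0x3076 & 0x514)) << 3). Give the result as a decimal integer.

160

0x3076 = 11000001110110
0x514 = 00010100010100
→ & → 00000000010100 = 20
→ << 3 (mod 2^14) → 00000010100000 = 160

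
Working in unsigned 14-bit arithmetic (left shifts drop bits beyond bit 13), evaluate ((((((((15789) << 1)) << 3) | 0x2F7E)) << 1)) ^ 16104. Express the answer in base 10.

276

15789 = 11110110101101
→ << 1 (mod 2^14) → 11101101011010 = 15194
→ << 3 (mod 2^14) → 01101011010000 = 6864
0x2F7E = 10111101111110
→ | → 11111111111110 = 16382
→ << 1 (mod 2^14) → 11111111111100 = 16380
16104 = 11111011101000
→ ^ → 00000100010100 = 276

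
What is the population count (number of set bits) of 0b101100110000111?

8

n = 101100110000111
Count the 1s: 1 + 1 + 1 + 1 + 1 + 1 + 1 + 1 = 8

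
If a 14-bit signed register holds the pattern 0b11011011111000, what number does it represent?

pattern = 11011011111000 (MSB is 1 ⇒ negative)
Invert: 00100100000111, add 1 → 00100100001000 = 2312, so the value is -2312.
(Equivalently: 14072 - 2^14 = 14072 - 16384 = -2312.)

-2312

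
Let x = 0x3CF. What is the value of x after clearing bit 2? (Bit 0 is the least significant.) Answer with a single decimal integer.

x = 001111001111
bit 2 is currently 1; clear it via x & ~(1 << 2) = x & ~4
→ 001111001011 = 971

971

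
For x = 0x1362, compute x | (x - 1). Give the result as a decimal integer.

x = 1001101100010 = 4962
x - 1 = 1001101100001
OR    = 1001101100011 = 4963
(x | (x - 1) sets all bits below the lowest set bit.)

4963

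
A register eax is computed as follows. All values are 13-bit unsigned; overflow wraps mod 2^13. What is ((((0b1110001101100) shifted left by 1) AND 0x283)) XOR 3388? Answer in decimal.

3516

0b1110001101100 = 1110001101100
→ shifted left by 1 (mod 2^13) → 1100011011000 = 6360
0x283 = 0001010000011
→ AND → 0000010000000 = 128
3388 = 0110100111100
→ XOR → 0110110111100 = 3516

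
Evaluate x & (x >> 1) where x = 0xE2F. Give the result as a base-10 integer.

1543

x = 111000101111 = 3631
x>>1 = 011100010111
AND  = 011000000111 = 1543
(x & (x >> 1) has a 1 wherever x has two consecutive 1 bits.)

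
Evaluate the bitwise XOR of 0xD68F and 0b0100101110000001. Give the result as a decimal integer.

0xD68F = 1101011010001111
b = 0100101110000001
XOR → 1001110100001110 = 40206

40206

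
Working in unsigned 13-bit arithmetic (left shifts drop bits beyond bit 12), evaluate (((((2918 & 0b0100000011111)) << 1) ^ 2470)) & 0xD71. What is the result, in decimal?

2336

2918 = 0101101100110
0b0100000011111 = 0100000011111
→ & → 0100000000110 = 2054
→ << 1 (mod 2^13) → 1000000001100 = 4108
2470 = 0100110100110
→ ^ → 1100110101010 = 6570
0xD71 = 0110101110001
→ & → 0100100100000 = 2336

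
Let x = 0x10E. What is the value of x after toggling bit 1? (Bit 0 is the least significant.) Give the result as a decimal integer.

x = 100001110
bit 1 is currently 1; toggle it via x ^ (1 << 1) = x ^ 2
→ 100001100 = 268

268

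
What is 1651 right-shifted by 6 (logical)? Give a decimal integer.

25

1651 = 11001110011
shift right by 6 → 00000011001 = 25
(equivalently, floor(1651 / 64))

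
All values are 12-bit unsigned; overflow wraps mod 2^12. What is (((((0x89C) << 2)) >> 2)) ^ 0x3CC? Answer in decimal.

848

0x89C = 100010011100
→ << 2 (mod 2^12) → 001001110000 = 624
→ >> 2 → 000010011100 = 156
0x3CC = 001111001100
→ ^ → 001101010000 = 848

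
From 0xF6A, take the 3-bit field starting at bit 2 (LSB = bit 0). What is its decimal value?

2

v = 0111101101010
Shift right by 2: 01111011010
Mask low 3 bits: 010 = 2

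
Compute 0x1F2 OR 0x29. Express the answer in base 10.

0x1F2 = 111110010
0x29 = 000101001
 OR → 111111011 = 507

507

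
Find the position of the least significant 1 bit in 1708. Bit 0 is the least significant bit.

2

1708 = 11010101100
Trailing zeros: 2, so the lowest set bit is bit 2 (value 4).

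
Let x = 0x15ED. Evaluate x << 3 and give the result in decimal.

44904

0x15ED = 0001010111101101
shift left by 3 → 1010111101101000 = 44904
(equivalently, 5613 × 2^3 = 5613 × 8)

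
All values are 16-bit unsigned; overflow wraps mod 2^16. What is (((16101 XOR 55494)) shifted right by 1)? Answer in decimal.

29457

16101 = 0011111011100101
55494 = 1101100011000110
→ XOR → 1110011000100011 = 58915
→ shifted right by 1 → 0111001100010001 = 29457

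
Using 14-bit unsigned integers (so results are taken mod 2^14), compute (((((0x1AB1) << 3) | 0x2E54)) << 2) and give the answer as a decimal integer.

16240

0x1AB1 = 01101010110001
→ << 3 (mod 2^14) → 01010110001000 = 5512
0x2E54 = 10111001010100
→ | → 11111111011100 = 16348
→ << 2 (mod 2^14) → 11111101110000 = 16240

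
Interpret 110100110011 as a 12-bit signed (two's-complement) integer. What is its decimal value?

pattern = 110100110011 (MSB is 1 ⇒ negative)
Invert: 001011001100, add 1 → 001011001101 = 717, so the value is -717.
(Equivalently: 3379 - 2^12 = 3379 - 4096 = -717.)

-717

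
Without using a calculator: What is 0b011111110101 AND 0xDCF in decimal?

a = 011111110101
0xDCF = 110111001111
AND → 010111000101 = 1477

1477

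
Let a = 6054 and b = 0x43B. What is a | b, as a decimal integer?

6079

6054 = 1011110100110
0x43B = 0010000111011
 OR → 1011110111111 = 6079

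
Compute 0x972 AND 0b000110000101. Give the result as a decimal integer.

0x972 = 100101110010
b = 000110000101
AND → 000100000000 = 256

256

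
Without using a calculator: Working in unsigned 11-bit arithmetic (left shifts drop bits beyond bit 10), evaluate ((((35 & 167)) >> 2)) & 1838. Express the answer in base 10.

8

35 = 00000100011
167 = 00010100111
→ & → 00000100011 = 35
→ >> 2 → 00000001000 = 8
1838 = 11100101110
→ & → 00000001000 = 8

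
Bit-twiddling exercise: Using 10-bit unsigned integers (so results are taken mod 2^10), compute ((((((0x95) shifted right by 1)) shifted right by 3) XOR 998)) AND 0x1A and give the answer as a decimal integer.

0x95 = 0010010101
→ shifted right by 1 → 0001001010 = 74
→ shifted right by 3 → 0000001001 = 9
998 = 1111100110
→ XOR → 1111101111 = 1007
0x1A = 0000011010
→ AND → 0000001010 = 10

10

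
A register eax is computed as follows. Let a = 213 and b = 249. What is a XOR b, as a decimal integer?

44

213 = 11010101
249 = 11111001
XOR → 00101100 = 44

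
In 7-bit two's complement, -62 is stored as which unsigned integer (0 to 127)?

66

62 in 7 bits: 0111110
Invert: 1000001
Add 1:  1000010 = 66
(Check: 2^7 - 62 = 128 - 62 = 66.)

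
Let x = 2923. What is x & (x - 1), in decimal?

2922

x = 101101101011 = 2923
x - 1 = 101101101010
AND   = 101101101010 = 2922
(x & (x - 1) clears the lowest set bit of x.)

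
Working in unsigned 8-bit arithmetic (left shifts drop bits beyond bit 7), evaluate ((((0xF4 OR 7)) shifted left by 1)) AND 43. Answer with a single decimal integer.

42

0xF4 = 11110100
7 = 00000111
→ OR → 11110111 = 247
→ shifted left by 1 (mod 2^8) → 11101110 = 238
43 = 00101011
→ AND → 00101010 = 42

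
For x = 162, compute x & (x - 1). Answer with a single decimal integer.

x = 10100010 = 162
x - 1 = 10100001
AND   = 10100000 = 160
(x & (x - 1) clears the lowest set bit of x.)

160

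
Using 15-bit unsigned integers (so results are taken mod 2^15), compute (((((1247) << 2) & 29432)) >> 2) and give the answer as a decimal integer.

1182

1247 = 000010011011111
→ << 2 (mod 2^15) → 001001101111100 = 4988
29432 = 111001011111000
→ & → 001001001111000 = 4728
→ >> 2 → 000010010011110 = 1182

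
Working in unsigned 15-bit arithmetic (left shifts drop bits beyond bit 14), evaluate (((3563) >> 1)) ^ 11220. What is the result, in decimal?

11553

3563 = 000110111101011
→ >> 1 → 000011011110101 = 1781
11220 = 010101111010100
→ ^ → 010110100100001 = 11553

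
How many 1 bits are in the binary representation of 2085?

4

2085 = 100000100101
Count the 1s: 1 + 1 + 1 + 1 = 4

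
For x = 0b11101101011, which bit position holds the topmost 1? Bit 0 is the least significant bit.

0b11101101011 = 11101101011
The topmost 1 is at position 10 (since 2^10 = 1024 ≤ 1899 < 2048).

10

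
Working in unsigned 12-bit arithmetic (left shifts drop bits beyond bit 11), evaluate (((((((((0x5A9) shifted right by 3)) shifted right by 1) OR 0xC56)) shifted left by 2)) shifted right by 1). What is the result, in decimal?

0x5A9 = 010110101001
→ shifted right by 3 → 000010110101 = 181
→ shifted right by 1 → 000001011010 = 90
0xC56 = 110001010110
→ OR → 110001011110 = 3166
→ shifted left by 2 (mod 2^12) → 000101111000 = 376
→ shifted right by 1 → 000010111100 = 188

188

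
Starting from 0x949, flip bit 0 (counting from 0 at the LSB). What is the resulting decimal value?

x = 0100101001001
bit 0 is currently 1; toggle it via x ^ (1 << 0) = x ^ 1
→ 0100101001000 = 2376

2376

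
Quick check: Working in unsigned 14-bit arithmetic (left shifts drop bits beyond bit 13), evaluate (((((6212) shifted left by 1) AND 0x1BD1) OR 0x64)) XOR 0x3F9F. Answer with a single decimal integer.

12155

6212 = 01100001000100
→ shifted left by 1 (mod 2^14) → 11000010001000 = 12424
0x1BD1 = 01101111010001
→ AND → 01000010000000 = 4224
0x64 = 00000001100100
→ OR → 01000011100100 = 4324
0x3F9F = 11111110011111
→ XOR → 10111101111011 = 12155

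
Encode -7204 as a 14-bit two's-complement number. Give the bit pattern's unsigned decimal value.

9180

7204 in 14 bits: 01110000100100
Invert: 10001111011011
Add 1:  10001111011100 = 9180
(Check: 2^14 - 7204 = 16384 - 7204 = 9180.)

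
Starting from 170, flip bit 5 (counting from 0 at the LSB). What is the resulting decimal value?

138

x = 10101010
bit 5 is currently 1; toggle it via x ^ (1 << 5) = x ^ 32
→ 10001010 = 138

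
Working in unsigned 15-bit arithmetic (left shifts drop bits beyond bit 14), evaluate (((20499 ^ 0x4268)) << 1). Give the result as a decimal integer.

20499 = 101000000010011
0x4268 = 100001001101000
→ ^ → 001001001111011 = 4731
→ << 1 (mod 2^15) → 010010011110110 = 9462

9462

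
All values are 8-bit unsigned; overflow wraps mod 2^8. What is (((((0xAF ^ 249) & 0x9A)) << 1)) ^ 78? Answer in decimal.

0xAF = 10101111
249 = 11111001
→ ^ → 01010110 = 86
0x9A = 10011010
→ & → 00010010 = 18
→ << 1 (mod 2^8) → 00100100 = 36
78 = 01001110
→ ^ → 01101010 = 106

106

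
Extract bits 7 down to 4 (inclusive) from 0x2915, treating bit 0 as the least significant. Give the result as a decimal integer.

1

v = 010100100010101
Shift right by 4: 01010010001
Mask low 4 bits: 0001 = 1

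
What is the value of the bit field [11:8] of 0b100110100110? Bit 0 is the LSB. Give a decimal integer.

9

v = 100110100110
Shift right by 8: 1001
Mask low 4 bits: 1001 = 9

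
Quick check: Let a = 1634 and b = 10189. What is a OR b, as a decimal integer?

10223

1634 = 00011001100010
10189 = 10011111001101
 OR → 10011111101111 = 10223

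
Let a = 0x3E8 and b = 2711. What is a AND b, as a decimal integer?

640

0x3E8 = 001111101000
2711 = 101010010111
AND → 001010000000 = 640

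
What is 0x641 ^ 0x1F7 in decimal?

1974

0x641 = 11001000001
0x1F7 = 00111110111
XOR → 11110110110 = 1974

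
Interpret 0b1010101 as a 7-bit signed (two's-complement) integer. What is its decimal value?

pattern = 1010101 (MSB is 1 ⇒ negative)
Invert: 0101010, add 1 → 0101011 = 43, so the value is -43.
(Equivalently: 85 - 2^7 = 85 - 128 = -43.)

-43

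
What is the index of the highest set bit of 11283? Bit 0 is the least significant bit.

11283 = 10110000010011
The topmost 1 is at position 13 (since 2^13 = 8192 ≤ 11283 < 16384).

13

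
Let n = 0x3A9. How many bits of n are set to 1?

6

0x3A9 = 1110101001
Count the 1s: 1 + 1 + 1 + 1 + 1 + 1 = 6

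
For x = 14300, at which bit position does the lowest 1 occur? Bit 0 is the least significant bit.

2

14300 = 11011111011100
Trailing zeros: 2, so the lowest set bit is bit 2 (value 4).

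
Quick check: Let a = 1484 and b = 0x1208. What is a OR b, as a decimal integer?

1484 = 0010111001100
0x1208 = 1001000001000
 OR → 1011111001100 = 6092

6092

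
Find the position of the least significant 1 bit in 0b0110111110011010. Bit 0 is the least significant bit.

1

0b0110111110011010 = 110111110011010
Trailing zeros: 1, so the lowest set bit is bit 1 (value 2).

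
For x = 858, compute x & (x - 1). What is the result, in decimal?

x = 1101011010 = 858
x - 1 = 1101011001
AND   = 1101011000 = 856
(x & (x - 1) clears the lowest set bit of x.)

856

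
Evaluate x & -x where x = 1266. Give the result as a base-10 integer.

x = 10011110010 = 1266
-x (two's complement) = …01100001110
AND   = 00000000010 = 2
(x & -x isolates the lowest set bit of x.)

2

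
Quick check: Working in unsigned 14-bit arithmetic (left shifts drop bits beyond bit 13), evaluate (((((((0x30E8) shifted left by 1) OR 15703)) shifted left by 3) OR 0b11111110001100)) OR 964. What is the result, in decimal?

0x30E8 = 11000011101000
→ shifted left by 1 (mod 2^14) → 10000111010000 = 8656
15703 = 11110101010111
→ OR → 11110111010111 = 15831
→ shifted left by 3 (mod 2^14) → 10111010111000 = 11960
0b11111110001100 = 11111110001100
→ OR → 11111110111100 = 16316
964 = 00001111000100
→ OR → 11111111111100 = 16380

16380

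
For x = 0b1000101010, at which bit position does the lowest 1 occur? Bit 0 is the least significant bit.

1

0b1000101010 = 1000101010
Trailing zeros: 1, so the lowest set bit is bit 1 (value 2).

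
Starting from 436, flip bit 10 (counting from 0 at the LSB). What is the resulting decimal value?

1460

x = 00110110100
bit 10 is currently 0; toggle it via x ^ (1 << 10) = x ^ 1024
→ 10110110100 = 1460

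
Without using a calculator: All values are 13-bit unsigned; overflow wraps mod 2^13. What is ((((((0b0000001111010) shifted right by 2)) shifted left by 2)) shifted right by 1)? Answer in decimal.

0b0000001111010 = 0000001111010
→ shifted right by 2 → 0000000011110 = 30
→ shifted left by 2 (mod 2^13) → 0000001111000 = 120
→ shifted right by 1 → 0000000111100 = 60

60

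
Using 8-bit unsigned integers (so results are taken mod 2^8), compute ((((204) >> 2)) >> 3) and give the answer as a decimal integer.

204 = 11001100
→ >> 2 → 00110011 = 51
→ >> 3 → 00000110 = 6

6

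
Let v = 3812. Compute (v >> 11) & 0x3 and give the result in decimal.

v = 00111011100100
Shift right by 11: 001
Mask low 2 bits: 01 = 1

1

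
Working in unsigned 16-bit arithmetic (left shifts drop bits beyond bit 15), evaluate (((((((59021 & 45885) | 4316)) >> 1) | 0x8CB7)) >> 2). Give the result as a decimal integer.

14207

59021 = 1110011010001101
45885 = 1011001100111101
→ & → 1010001000001101 = 41485
4316 = 0001000011011100
→ | → 1011001011011101 = 45789
→ >> 1 → 0101100101101110 = 22894
0x8CB7 = 1000110010110111
→ | → 1101110111111111 = 56831
→ >> 2 → 0011011101111111 = 14207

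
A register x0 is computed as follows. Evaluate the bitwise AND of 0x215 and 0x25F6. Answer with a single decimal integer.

20

0x215 = 00001000010101
0x25F6 = 10010111110110
AND → 00000000010100 = 20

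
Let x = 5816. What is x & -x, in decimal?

8

x = 1011010111000 = 5816
-x (two's complement) = …0100101001000
AND   = 0000000001000 = 8
(x & -x isolates the lowest set bit of x.)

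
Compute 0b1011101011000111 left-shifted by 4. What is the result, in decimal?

765040

x = 00001011101011000111
shift left by 4 → 10111010110001110000 = 765040
(equivalently, 47815 × 2^4 = 47815 × 16)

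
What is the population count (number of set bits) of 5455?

5455 = 1010101001111
Count the 1s: 1 + 1 + 1 + 1 + 1 + 1 + 1 + 1 = 8

8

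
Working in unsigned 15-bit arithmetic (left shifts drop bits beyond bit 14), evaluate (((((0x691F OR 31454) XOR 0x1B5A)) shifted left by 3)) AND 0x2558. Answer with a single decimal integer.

1032

0x691F = 110100100011111
31454 = 111101011011110
→ OR → 111101111011111 = 31711
0x1B5A = 001101101011010
→ XOR → 110000010000101 = 24709
→ shifted left by 3 (mod 2^15) → 000010000101000 = 1064
0x2558 = 010010101011000
→ AND → 000010000001000 = 1032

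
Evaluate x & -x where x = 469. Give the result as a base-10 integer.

x = 111010101 = 469
-x (two's complement) = …000101011
AND   = 000000001 = 1
(x & -x isolates the lowest set bit of x.)

1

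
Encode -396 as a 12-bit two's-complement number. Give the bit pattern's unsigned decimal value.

3700

396 in 12 bits: 000110001100
Invert: 111001110011
Add 1:  111001110100 = 3700
(Check: 2^12 - 396 = 4096 - 396 = 3700.)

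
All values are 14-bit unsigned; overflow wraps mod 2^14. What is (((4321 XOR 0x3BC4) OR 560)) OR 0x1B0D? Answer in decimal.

15165

4321 = 01000011100001
0x3BC4 = 11101111000100
→ XOR → 10101100100101 = 11045
560 = 00001000110000
→ OR → 10101100110101 = 11061
0x1B0D = 01101100001101
→ OR → 11101100111101 = 15165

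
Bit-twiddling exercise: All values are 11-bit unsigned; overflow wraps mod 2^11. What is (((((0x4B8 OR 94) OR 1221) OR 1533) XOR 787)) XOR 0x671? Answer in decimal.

157

0x4B8 = 10010111000
94 = 00001011110
→ OR → 10011111110 = 1278
1221 = 10011000101
→ OR → 10011111111 = 1279
1533 = 10111111101
→ OR → 10111111111 = 1535
787 = 01100010011
→ XOR → 11011101100 = 1772
0x671 = 11001110001
→ XOR → 00010011101 = 157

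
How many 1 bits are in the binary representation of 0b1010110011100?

7

n = 1010110011100
Count the 1s: 1 + 1 + 1 + 1 + 1 + 1 + 1 = 7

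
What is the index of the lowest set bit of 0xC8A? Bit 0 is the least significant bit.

1

0xC8A = 110010001010
Trailing zeros: 1, so the lowest set bit is bit 1 (value 2).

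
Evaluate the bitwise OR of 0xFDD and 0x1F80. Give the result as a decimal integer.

0xFDD = 0111111011101
0x1F80 = 1111110000000
 OR → 1111111011101 = 8157

8157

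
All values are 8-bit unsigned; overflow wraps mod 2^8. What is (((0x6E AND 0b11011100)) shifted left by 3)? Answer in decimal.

0x6E = 01101110
0b11011100 = 11011100
→ AND → 01001100 = 76
→ shifted left by 3 (mod 2^8) → 01100000 = 96

96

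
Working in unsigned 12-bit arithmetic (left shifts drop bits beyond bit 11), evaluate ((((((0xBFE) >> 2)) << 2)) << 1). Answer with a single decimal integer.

2040

0xBFE = 101111111110
→ >> 2 → 001011111111 = 767
→ << 2 (mod 2^12) → 101111111100 = 3068
→ << 1 (mod 2^12) → 011111111000 = 2040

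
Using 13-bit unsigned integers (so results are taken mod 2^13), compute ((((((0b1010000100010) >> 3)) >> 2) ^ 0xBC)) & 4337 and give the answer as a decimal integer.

0b1010000100010 = 1010000100010
→ >> 3 → 0001010000100 = 644
→ >> 2 → 0000010100001 = 161
0xBC = 0000010111100
→ ^ → 0000000011101 = 29
4337 = 1000011110001
→ & → 0000000010001 = 17

17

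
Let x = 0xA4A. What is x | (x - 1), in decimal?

2635

x = 101001001010 = 2634
x - 1 = 101001001001
OR    = 101001001011 = 2635
(x | (x - 1) sets all bits below the lowest set bit.)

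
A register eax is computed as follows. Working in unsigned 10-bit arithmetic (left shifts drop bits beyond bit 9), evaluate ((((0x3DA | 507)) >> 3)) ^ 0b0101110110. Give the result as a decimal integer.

265

0x3DA = 1111011010
507 = 0111111011
→ | → 1111111011 = 1019
→ >> 3 → 0001111111 = 127
0b0101110110 = 0101110110
→ ^ → 0100001001 = 265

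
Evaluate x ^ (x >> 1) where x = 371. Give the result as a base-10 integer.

x = 101110011 = 371
x>>1 = 010111001
XOR  = 111001010 = 458
(x ^ (x >> 1) gives the standard binary-reflected Gray code of x.)

458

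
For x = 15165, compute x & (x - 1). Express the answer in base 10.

x = 11101100111101 = 15165
x - 1 = 11101100111100
AND   = 11101100111100 = 15164
(x & (x - 1) clears the lowest set bit of x.)

15164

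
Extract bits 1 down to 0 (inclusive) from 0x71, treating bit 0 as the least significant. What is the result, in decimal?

v = 01110001
Shift right by 0: 01110001
Mask low 2 bits: 01 = 1

1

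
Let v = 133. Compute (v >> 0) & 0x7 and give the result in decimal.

5

v = 10000101
Shift right by 0: 10000101
Mask low 3 bits: 101 = 5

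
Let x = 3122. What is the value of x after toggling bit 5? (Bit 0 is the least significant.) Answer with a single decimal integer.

x = 00110000110010
bit 5 is currently 1; toggle it via x ^ (1 << 5) = x ^ 32
→ 00110000010010 = 3090

3090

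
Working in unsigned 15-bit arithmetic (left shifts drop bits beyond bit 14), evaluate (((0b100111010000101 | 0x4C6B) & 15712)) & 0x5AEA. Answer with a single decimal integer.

2144

0b100111010000101 = 100111010000101
0x4C6B = 100110001101011
→ | → 100111011101111 = 20207
15712 = 011110101100000
→ & → 000110001100000 = 3168
0x5AEA = 101101011101010
→ & → 000100001100000 = 2144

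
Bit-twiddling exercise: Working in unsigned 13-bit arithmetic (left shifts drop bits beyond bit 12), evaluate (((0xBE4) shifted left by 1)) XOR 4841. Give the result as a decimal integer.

1313

0xBE4 = 0101111100100
→ shifted left by 1 (mod 2^13) → 1011111001000 = 6088
4841 = 1001011101001
→ XOR → 0010100100001 = 1313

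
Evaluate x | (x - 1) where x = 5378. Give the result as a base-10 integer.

x = 1010100000010 = 5378
x - 1 = 1010100000001
OR    = 1010100000011 = 5379
(x | (x - 1) sets all bits below the lowest set bit.)

5379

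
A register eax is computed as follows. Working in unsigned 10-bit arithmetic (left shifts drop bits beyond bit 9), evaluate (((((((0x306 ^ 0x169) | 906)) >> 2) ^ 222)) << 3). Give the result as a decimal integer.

296

0x306 = 1100000110
0x169 = 0101101001
→ ^ → 1001101111 = 623
906 = 1110001010
→ | → 1111101111 = 1007
→ >> 2 → 0011111011 = 251
222 = 0011011110
→ ^ → 0000100101 = 37
→ << 3 (mod 2^10) → 0100101000 = 296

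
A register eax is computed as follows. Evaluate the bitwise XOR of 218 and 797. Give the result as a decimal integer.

218 = 0011011010
797 = 1100011101
XOR → 1111000111 = 967

967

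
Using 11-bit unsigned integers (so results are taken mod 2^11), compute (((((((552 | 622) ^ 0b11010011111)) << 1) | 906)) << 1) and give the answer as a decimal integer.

552 = 01000101000
622 = 01001101110
→ | → 01001101110 = 622
0b11010011111 = 11010011111
→ ^ → 10011110001 = 1265
→ << 1 (mod 2^11) → 00111100010 = 482
906 = 01110001010
→ | → 01111101010 = 1002
→ << 1 (mod 2^11) → 11111010100 = 2004

2004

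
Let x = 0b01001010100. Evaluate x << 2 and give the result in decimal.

2384

x = 001001010100
shift left by 2 → 100101010000 = 2384
(equivalently, 596 × 2^2 = 596 × 4)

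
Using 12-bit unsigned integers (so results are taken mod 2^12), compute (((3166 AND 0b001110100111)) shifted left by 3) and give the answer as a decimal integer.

3166 = 110001011110
0b001110100111 = 001110100111
→ AND → 000000000110 = 6
→ shifted left by 3 (mod 2^12) → 000000110000 = 48

48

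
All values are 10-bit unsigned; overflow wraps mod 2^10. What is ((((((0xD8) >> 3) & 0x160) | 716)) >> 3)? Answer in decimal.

89

0xD8 = 0011011000
→ >> 3 → 0000011011 = 27
0x160 = 0101100000
→ & → 0000000000 = 0
716 = 1011001100
→ | → 1011001100 = 716
→ >> 3 → 0001011001 = 89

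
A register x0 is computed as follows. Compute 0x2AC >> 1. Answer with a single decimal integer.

0x2AC = 1010101100
shift right by 1 → 0101010110 = 342
(equivalently, floor(684 / 2))

342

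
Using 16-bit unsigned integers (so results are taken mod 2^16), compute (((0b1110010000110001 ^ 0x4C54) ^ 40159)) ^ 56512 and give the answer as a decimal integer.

59514

0b1110010000110001 = 1110010000110001
0x4C54 = 0100110001010100
→ ^ → 1010100001100101 = 43109
40159 = 1001110011011111
→ ^ → 0011010010111010 = 13498
56512 = 1101110011000000
→ ^ → 1110100001111010 = 59514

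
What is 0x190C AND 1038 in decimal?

0x190C = 1100100001100
1038 = 0010000001110
AND → 0000000001100 = 12

12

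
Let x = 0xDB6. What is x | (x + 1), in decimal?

x = 110110110110 = 3510
x + 1 = 110110110111
OR    = 110110110111 = 3511
(x | (x + 1) sets the lowest cleared bit.)

3511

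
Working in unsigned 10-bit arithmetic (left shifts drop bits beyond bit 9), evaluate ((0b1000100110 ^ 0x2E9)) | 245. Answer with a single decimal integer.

255

0b1000100110 = 1000100110
0x2E9 = 1011101001
→ ^ → 0011001111 = 207
245 = 0011110101
→ | → 0011111111 = 255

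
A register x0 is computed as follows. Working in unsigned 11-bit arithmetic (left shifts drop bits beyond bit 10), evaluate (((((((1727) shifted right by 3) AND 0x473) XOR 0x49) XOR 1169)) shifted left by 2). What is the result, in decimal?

556

1727 = 11010111111
→ shifted right by 3 → 00011010111 = 215
0x473 = 10001110011
→ AND → 00001010011 = 83
0x49 = 00001001001
→ XOR → 00000011010 = 26
1169 = 10010010001
→ XOR → 10010001011 = 1163
→ shifted left by 2 (mod 2^11) → 01000101100 = 556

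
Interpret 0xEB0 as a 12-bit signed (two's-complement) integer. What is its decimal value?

-336

pattern = 111010110000 (MSB is 1 ⇒ negative)
Invert: 000101001111, add 1 → 000101010000 = 336, so the value is -336.
(Equivalently: 3760 - 2^12 = 3760 - 4096 = -336.)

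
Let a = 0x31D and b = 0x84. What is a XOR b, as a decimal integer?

921

0x31D = 1100011101
0x84 = 0010000100
XOR → 1110011001 = 921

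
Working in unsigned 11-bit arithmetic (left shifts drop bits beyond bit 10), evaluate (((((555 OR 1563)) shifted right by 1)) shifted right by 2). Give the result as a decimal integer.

555 = 01000101011
1563 = 11000011011
→ OR → 11000111011 = 1595
→ shifted right by 1 → 01100011101 = 797
→ shifted right by 2 → 00011000111 = 199

199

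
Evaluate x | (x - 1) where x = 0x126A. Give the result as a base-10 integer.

x = 1001001101010 = 4714
x - 1 = 1001001101001
OR    = 1001001101011 = 4715
(x | (x - 1) sets all bits below the lowest set bit.)

4715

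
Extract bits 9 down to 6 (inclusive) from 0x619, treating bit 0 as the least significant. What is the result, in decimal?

v = 11000011001
Shift right by 6: 11000
Mask low 4 bits: 1000 = 8

8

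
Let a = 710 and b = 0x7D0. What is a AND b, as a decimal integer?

710 = 01011000110
0x7D0 = 11111010000
AND → 01011000000 = 704

704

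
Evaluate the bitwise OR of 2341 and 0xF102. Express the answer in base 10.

2341 = 0000100100100101
0xF102 = 1111000100000010
 OR → 1111100100100111 = 63783

63783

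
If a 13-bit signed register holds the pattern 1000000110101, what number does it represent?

pattern = 1000000110101 (MSB is 1 ⇒ negative)
Invert: 0111111001010, add 1 → 0111111001011 = 4043, so the value is -4043.
(Equivalently: 4149 - 2^13 = 4149 - 8192 = -4043.)

-4043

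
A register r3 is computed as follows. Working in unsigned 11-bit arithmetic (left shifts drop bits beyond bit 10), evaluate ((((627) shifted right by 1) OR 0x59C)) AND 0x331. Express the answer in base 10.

627 = 01001110011
→ shifted right by 1 → 00100111001 = 313
0x59C = 10110011100
→ OR → 10110111101 = 1469
0x331 = 01100110001
→ AND → 00100110001 = 305

305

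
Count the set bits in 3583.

3583 = 110111111111
Count the 1s: 1 + 1 + 1 + 1 + 1 + 1 + 1 + 1 + 1 + 1 + 1 = 11

11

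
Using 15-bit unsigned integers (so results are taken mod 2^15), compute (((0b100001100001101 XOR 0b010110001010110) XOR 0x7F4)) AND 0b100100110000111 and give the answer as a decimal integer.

18567

0b100001100001101 = 100001100001101
0b010110001010110 = 010110001010110
→ XOR → 110111101011011 = 28507
0x7F4 = 000011111110100
→ XOR → 110100010101111 = 26799
0b100100110000111 = 100100110000111
→ AND → 100100010000111 = 18567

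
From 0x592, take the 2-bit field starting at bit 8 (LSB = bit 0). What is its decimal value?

v = 010110010010
Shift right by 8: 0101
Mask low 2 bits: 01 = 1

1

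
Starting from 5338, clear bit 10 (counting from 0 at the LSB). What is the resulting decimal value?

x = 1010011011010
bit 10 is currently 1; clear it via x & ~(1 << 10) = x & ~1024
→ 1000011011010 = 4314

4314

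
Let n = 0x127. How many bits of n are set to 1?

0x127 = 100100111
Count the 1s: 1 + 1 + 1 + 1 + 1 = 5

5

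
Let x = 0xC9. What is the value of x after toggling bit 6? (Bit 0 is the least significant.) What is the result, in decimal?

x = 0011001001
bit 6 is currently 1; toggle it via x ^ (1 << 6) = x ^ 64
→ 0010001001 = 137

137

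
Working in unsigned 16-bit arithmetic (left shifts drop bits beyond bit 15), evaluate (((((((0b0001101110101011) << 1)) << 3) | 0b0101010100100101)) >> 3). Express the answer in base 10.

0b0001101110101011 = 0001101110101011
→ << 1 (mod 2^16) → 0011011101010110 = 14166
→ << 3 (mod 2^16) → 1011101010110000 = 47792
0b0101010100100101 = 0101010100100101
→ | → 1111111110110101 = 65461
→ >> 3 → 0001111111110110 = 8182

8182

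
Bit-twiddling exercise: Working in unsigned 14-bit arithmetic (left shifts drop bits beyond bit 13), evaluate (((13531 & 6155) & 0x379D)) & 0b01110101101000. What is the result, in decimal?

13531 = 11010011011011
6155 = 01100000001011
→ & → 01000000001011 = 4107
0x379D = 11011110011101
→ & → 01000000001001 = 4105
0b01110101101000 = 01110101101000
→ & → 01000000001000 = 4104

4104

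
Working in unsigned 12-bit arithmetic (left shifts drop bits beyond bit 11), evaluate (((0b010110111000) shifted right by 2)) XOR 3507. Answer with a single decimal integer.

0b010110111000 = 010110111000
→ shifted right by 2 → 000101101110 = 366
3507 = 110110110011
→ XOR → 110011011101 = 3293

3293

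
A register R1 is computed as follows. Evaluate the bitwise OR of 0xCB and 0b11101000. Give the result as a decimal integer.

235

0xCB = 11001011
b = 11101000
 OR → 11101011 = 235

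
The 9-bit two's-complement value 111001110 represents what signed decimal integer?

pattern = 111001110 (MSB is 1 ⇒ negative)
Invert: 000110001, add 1 → 000110010 = 50, so the value is -50.
(Equivalently: 462 - 2^9 = 462 - 512 = -50.)

-50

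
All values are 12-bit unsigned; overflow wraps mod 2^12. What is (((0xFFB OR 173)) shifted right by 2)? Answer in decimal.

1023

0xFFB = 111111111011
173 = 000010101101
→ OR → 111111111111 = 4095
→ shifted right by 2 → 001111111111 = 1023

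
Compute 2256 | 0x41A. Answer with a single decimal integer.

3290

2256 = 100011010000
0x41A = 010000011010
 OR → 110011011010 = 3290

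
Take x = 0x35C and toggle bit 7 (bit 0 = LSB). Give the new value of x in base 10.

x = 1101011100
bit 7 is currently 0; toggle it via x ^ (1 << 7) = x ^ 128
→ 1111011100 = 988

988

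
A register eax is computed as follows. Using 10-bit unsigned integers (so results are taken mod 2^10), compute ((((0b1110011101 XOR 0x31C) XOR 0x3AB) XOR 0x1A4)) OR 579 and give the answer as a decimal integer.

0b1110011101 = 1110011101
0x31C = 1100011100
→ XOR → 0010000001 = 129
0x3AB = 1110101011
→ XOR → 1100101010 = 810
0x1A4 = 0110100100
→ XOR → 1010001110 = 654
579 = 1001000011
→ OR → 1011001111 = 719

719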